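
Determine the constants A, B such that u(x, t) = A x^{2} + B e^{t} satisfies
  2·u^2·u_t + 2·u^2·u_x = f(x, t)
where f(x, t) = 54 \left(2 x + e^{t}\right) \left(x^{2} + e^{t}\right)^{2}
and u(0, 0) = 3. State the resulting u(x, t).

Substitute the ansatz u = A x^{2} + B e^{t} into the left-hand side.
Derivatives of the ansatz:
  u_t = B e^{t}
  u_x = 2 A x
Term by term:
  2·u^2·u_t = 2 A^{2} B x^{4} e^{t} + 4 A B^{2} x^{2} e^{2 t} + 2 B^{3} e^{3 t}
  2·u^2·u_x = 4 A^{3} x^{5} + 8 A^{2} B x^{3} e^{t} + 4 A B^{2} x e^{2 t}
So the left-hand side equals
  4 A^{3} x^{5} + 2 A^{2} B x^{4} e^{t} + 8 A^{2} B x^{3} e^{t} + 4 A B^{2} x^{2} e^{2 t} + 4 A B^{2} x e^{2 t} + 2 B^{3} e^{3 t}
This must equal f(x, t) identically; expanded, f = 108 x^{5} + 54 x^{4} e^{t} + 216 x^{3} e^{t} + 108 x^{2} e^{2 t} + 108 x e^{2 t} + 54 e^{3 t}.
Matching coefficients of the independent functions:
  [x^{5}]:  4 A^{3} = 108
  [x e^{2 t}, x^{2} e^{2 t}]:  4 A B^{2} = 108
  [x^{3} e^{t}]:  8 A^{2} B = 216
  [x^{4} e^{t}]:  2 A^{2} B = 54
  [e^{3 t}]:  2 B^{3} = 54
Solving: A = 3, B = 3.
Check against the point condition:
  u(0, 0) = 3  ⟹  B = 3  ✓
Hence u(x, t) = 3 x^{2} + 3 e^{t}.

Answer: u(x, t) = 3 x^{2} + 3 e^{t}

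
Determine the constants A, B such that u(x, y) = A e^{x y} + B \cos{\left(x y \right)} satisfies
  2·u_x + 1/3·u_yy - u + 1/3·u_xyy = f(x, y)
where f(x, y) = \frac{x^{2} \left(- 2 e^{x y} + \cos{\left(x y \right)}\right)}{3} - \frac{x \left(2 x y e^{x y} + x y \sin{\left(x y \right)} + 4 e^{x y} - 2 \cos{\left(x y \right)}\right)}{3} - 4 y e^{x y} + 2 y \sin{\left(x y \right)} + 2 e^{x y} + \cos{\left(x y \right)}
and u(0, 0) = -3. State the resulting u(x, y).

Answer: u(x, y) = - 2 e^{x y} - \cos{\left(x y \right)}

Derivation:
Substitute the ansatz u = A e^{x y} + B \cos{\left(x y \right)} into the left-hand side.
Derivatives of the ansatz:
  u_x = A y e^{x y} - B y \sin{\left(x y \right)}
  u_yy = A x^{2} e^{x y} - B x^{2} \cos{\left(x y \right)}
  u_xyy = A x^{2} y e^{x y} + 2 A x e^{x y} + B x^{2} y \sin{\left(x y \right)} - 2 B x \cos{\left(x y \right)}
Term by term:
  2·u_x = 2 A y e^{x y} - 2 B y \sin{\left(x y \right)}
  1/3·u_yy = \frac{A x^{2} e^{x y}}{3} - \frac{B x^{2} \cos{\left(x y \right)}}{3}
  -u = - A e^{x y} - B \cos{\left(x y \right)}
  1/3·u_xyy = \frac{A x^{2} y e^{x y}}{3} + \frac{2 A x e^{x y}}{3} + \frac{B x^{2} y \sin{\left(x y \right)}}{3} - \frac{2 B x \cos{\left(x y \right)}}{3}
So the left-hand side equals
  \frac{A x^{2} y e^{x y}}{3} + \frac{A x^{2} e^{x y}}{3} + \frac{2 A x e^{x y}}{3} + 2 A y e^{x y} - A e^{x y} + \frac{B x^{2} y \sin{\left(x y \right)}}{3} - \frac{B x^{2} \cos{\left(x y \right)}}{3} - \frac{2 B x \cos{\left(x y \right)}}{3} - 2 B y \sin{\left(x y \right)} - B \cos{\left(x y \right)}
This must equal f(x, y) identically; expanded, f = - \frac{2 x^{2} y e^{x y}}{3} - \frac{x^{2} y \sin{\left(x y \right)}}{3} - \frac{2 x^{2} e^{x y}}{3} + \frac{x^{2} \cos{\left(x y \right)}}{3} - \frac{4 x e^{x y}}{3} + \frac{2 x \cos{\left(x y \right)}}{3} - 4 y e^{x y} + 2 y \sin{\left(x y \right)} + 2 e^{x y} + \cos{\left(x y \right)}.
Matching coefficients of the independent functions:
  [x e^{x y}]:  \frac{2 A}{3} = - \frac{4}{3}
  [x \cos{\left(x y \right)}]:  - \frac{2 B}{3} = \frac{2}{3}
  [x^{2} e^{x y}, x^{2} y e^{x y}]:  \frac{A}{3} = - \frac{2}{3}
  [x^{2} \cos{\left(x y \right)}]:  - \frac{B}{3} = \frac{1}{3}
  [y e^{x y}]:  2 A = -4
  [y \sin{\left(x y \right)}]:  - 2 B = 2
  [x^{2} y \sin{\left(x y \right)}]:  \frac{B}{3} = - \frac{1}{3}
  [e^{x y}]:  - A = 2
  [\cos{\left(x y \right)}]:  - B = 1
Solving: A = -2, B = -1.
Check against the point condition:
  u(0, 0) = -3  ⟹  A + B = -3  ✓
Hence u(x, y) = - 2 e^{x y} - \cos{\left(x y \right)}.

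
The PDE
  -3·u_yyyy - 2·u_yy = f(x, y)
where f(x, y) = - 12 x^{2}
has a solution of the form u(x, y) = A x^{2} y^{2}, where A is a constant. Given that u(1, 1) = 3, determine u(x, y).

Substitute the ansatz u = A x^{2} y^{2} into the left-hand side.
Derivatives of the ansatz:
  u_yyyy = 0
  u_yy = 2 A x^{2}
Term by term:
  -3·u_yyyy = 0
  -2·u_yy = - 4 A x^{2}
So the left-hand side equals
  - 4 A x^{2}
This must equal f(x, y) = - 12 x^{2} identically.
Matching coefficients of the independent functions:
  [x^{2}]:  - 4 A = -12
Solving: A = 3.
Check against the point condition:
  u(1, 1) = 3  ⟹  A = 3  ✓
Hence u(x, y) = 3 x^{2} y^{2}.

Answer: u(x, y) = 3 x^{2} y^{2}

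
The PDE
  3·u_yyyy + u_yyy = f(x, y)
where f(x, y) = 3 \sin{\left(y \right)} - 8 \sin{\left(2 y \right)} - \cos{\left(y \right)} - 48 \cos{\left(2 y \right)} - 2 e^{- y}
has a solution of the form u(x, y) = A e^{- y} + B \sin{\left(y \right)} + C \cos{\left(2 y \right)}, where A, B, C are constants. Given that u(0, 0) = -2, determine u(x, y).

Answer: u(x, y) = \sin{\left(y \right)} - \cos{\left(2 y \right)} - e^{- y}

Derivation:
Substitute the ansatz u = A e^{- y} + B \sin{\left(y \right)} + C \cos{\left(2 y \right)} into the left-hand side.
Derivatives of the ansatz:
  u_yyyy = A e^{- y} + B \sin{\left(y \right)} + 16 C \cos{\left(2 y \right)}
  u_yyy = - A e^{- y} - B \cos{\left(y \right)} + 8 C \sin{\left(2 y \right)}
Term by term:
  3·u_yyyy = 3 A e^{- y} + 3 B \sin{\left(y \right)} + 48 C \cos{\left(2 y \right)}
  u_yyy = - A e^{- y} - B \cos{\left(y \right)} + 8 C \sin{\left(2 y \right)}
So the left-hand side equals
  2 A e^{- y} + 3 B \sin{\left(y \right)} - B \cos{\left(y \right)} + 8 C \sin{\left(2 y \right)} + 48 C \cos{\left(2 y \right)}
This must equal f(x, y) = 3 \sin{\left(y \right)} - 8 \sin{\left(2 y \right)} - \cos{\left(y \right)} - 48 \cos{\left(2 y \right)} - 2 e^{- y} identically.
Matching coefficients of the independent functions:
  [e^{- y}]:  2 A = -2
  [\sin{\left(y \right)}]:  3 B = 3
  [\sin{\left(2 y \right)}]:  8 C = -8
  [\cos{\left(y \right)}]:  - B = -1
  [\cos{\left(2 y \right)}]:  48 C = -48
Solving: A = -1, B = 1, C = -1.
Check against the point condition:
  u(0, 0) = -2  ⟹  A + C = -2  ✓
Hence u(x, y) = \sin{\left(y \right)} - \cos{\left(2 y \right)} - e^{- y}.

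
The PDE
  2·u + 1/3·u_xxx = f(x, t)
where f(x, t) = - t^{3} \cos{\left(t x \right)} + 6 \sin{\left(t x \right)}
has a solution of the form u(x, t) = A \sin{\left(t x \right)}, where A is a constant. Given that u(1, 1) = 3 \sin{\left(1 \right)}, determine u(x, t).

Substitute the ansatz u = A \sin{\left(t x \right)} into the left-hand side.
Derivatives of the ansatz:
  u_xxx = - A t^{3} \cos{\left(t x \right)}
Term by term:
  2·u = 2 A \sin{\left(t x \right)}
  1/3·u_xxx = - \frac{A t^{3} \cos{\left(t x \right)}}{3}
So the left-hand side equals
  - \frac{A t^{3} \cos{\left(t x \right)}}{3} + 2 A \sin{\left(t x \right)}
This must equal f(x, t) = - t^{3} \cos{\left(t x \right)} + 6 \sin{\left(t x \right)} identically.
Matching coefficients of the independent functions:
  [t^{3} \cos{\left(t x \right)}]:  - \frac{A}{3} = -1
  [\sin{\left(t x \right)}]:  2 A = 6
Solving: A = 3.
Check against the point condition:
  u(1, 1) = 3 \sin{\left(1 \right)}  ⟹  A \sin{\left(1 \right)} = 3 \sin{\left(1 \right)}  ✓
Hence u(x, t) = 3 \sin{\left(t x \right)}.

Answer: u(x, t) = 3 \sin{\left(t x \right)}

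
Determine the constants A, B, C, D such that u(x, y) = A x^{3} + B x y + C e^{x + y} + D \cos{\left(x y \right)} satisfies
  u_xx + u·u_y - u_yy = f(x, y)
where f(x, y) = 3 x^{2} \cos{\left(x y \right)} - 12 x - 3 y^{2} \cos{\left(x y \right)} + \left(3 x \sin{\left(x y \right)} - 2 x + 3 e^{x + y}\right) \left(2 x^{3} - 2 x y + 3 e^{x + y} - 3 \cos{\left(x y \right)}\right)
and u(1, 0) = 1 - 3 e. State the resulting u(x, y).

Substitute the ansatz u = A x^{3} + B x y + C e^{x + y} + D \cos{\left(x y \right)} into the left-hand side.
Derivatives of the ansatz:
  u_xx = 6 A x + C e^{x} e^{y} - D y^{2} \cos{\left(x y \right)}
  u_y = B x + C e^{x} e^{y} - D x \sin{\left(x y \right)}
  u_yy = C e^{x} e^{y} - D x^{2} \cos{\left(x y \right)}
Term by term:
  u_xx = 6 A x + C e^{x} e^{y} - D y^{2} \cos{\left(x y \right)}
  u·u_y = A B x^{4} + A C x^{3} e^{x} e^{y} - A D x^{4} \sin{\left(x y \right)} + B^{2} x^{2} y + B C x y e^{x} e^{y} + B C x e^{x} e^{y} - B D x^{2} y \sin{\left(x y \right)} + B D x \cos{\left(x y \right)} + C^{2} e^{2 x} e^{2 y} - C D x e^{x} e^{y} \sin{\left(x y \right)} + C D e^{x} e^{y} \cos{\left(x y \right)} - D^{2} x \sin{\left(x y \right)} \cos{\left(x y \right)}
  -u_yy = - C e^{x} e^{y} + D x^{2} \cos{\left(x y \right)}
So the left-hand side equals
  A B x^{4} + A C x^{3} e^{x} e^{y} - A D x^{4} \sin{\left(x y \right)} + 6 A x + B^{2} x^{2} y + B C x y e^{x} e^{y} + B C x e^{x} e^{y} - B D x^{2} y \sin{\left(x y \right)} + B D x \cos{\left(x y \right)} + C^{2} e^{2 x} e^{2 y} - C D x e^{x} e^{y} \sin{\left(x y \right)} + C D e^{x} e^{y} \cos{\left(x y \right)} - D^{2} x \sin{\left(x y \right)} \cos{\left(x y \right)} + D x^{2} \cos{\left(x y \right)} - D y^{2} \cos{\left(x y \right)}
This must equal f(x, y) identically; expanded, f = 6 x^{4} \sin{\left(x y \right)} - 4 x^{4} + 6 x^{3} e^{x} e^{y} - 6 x^{2} y \sin{\left(x y \right)} + 4 x^{2} y + 3 x^{2} \cos{\left(x y \right)} - 6 x y e^{x} e^{y} + 9 x e^{x} e^{y} \sin{\left(x y \right)} - 6 x e^{x} e^{y} - 9 x \sin{\left(x y \right)} \cos{\left(x y \right)} + 6 x \cos{\left(x y \right)} - 12 x - 3 y^{2} \cos{\left(x y \right)} + 9 e^{2 x} e^{2 y} - 9 e^{x} e^{y} \cos{\left(x y \right)}.
Matching coefficients of the independent functions:
(each divided by its leading coefficient; functions giving the same equation are listed together)
  [x]:  A + 2 = 0
  [x^{4}]:  A B + 4 = 0
  [x \cos{\left(x y \right)}, x^{2} y \sin{\left(x y \right)}]:  B D - 6 = 0
  [x^{2} y]:  B^{2} - 4 = 0
  [x^{2} \cos{\left(x y \right)}, y^{2} \cos{\left(x y \right)}]:  D - 3 = 0
  [x^{4} \sin{\left(x y \right)}]:  A D + 6 = 0
  [e^{2 x} e^{2 y}]:  C^{2} - 9 = 0
  [x e^{x} e^{y}, x y e^{x} e^{y}]:  B C + 6 = 0
  [x \sin{\left(x y \right)} \cos{\left(x y \right)}]:  D^{2} - 9 = 0
  [x^{3} e^{x} e^{y}]:  A C - 6 = 0
  [e^{x} e^{y} \cos{\left(x y \right)}, x e^{x} e^{y} \sin{\left(x y \right)}]:  C D + 9 = 0
Solving: A = -2, B = 2, C = -3, D = 3.
Check against the point condition:
  u(1, 0) = 1 - 3 e  ⟹  A + e C + D = 1 - 3 e  ✓
Hence u(x, y) = - 2 x^{3} + 2 x y - 3 e^{x + y} + 3 \cos{\left(x y \right)}.

Answer: u(x, y) = - 2 x^{3} + 2 x y - 3 e^{x + y} + 3 \cos{\left(x y \right)}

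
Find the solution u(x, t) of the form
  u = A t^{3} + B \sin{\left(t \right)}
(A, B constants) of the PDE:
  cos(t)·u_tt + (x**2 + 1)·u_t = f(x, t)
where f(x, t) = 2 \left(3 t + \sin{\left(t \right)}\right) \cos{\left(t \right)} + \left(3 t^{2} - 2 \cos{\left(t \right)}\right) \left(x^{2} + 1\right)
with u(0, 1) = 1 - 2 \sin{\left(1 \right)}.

Substitute the ansatz u = A t^{3} + B \sin{\left(t \right)} into the left-hand side.
Derivatives of the ansatz:
  u_tt = 6 A t - B \sin{\left(t \right)}
  u_t = 3 A t^{2} + B \cos{\left(t \right)}
Term by term:
  cos(t)·u_tt = 6 A t \cos{\left(t \right)} - B \sin{\left(t \right)} \cos{\left(t \right)}
  (x**2 + 1)·u_t = 3 A t^{2} x^{2} + 3 A t^{2} + B x^{2} \cos{\left(t \right)} + B \cos{\left(t \right)}
So the left-hand side equals
  3 A t^{2} x^{2} + 3 A t^{2} + 6 A t \cos{\left(t \right)} + B x^{2} \cos{\left(t \right)} - B \sin{\left(t \right)} \cos{\left(t \right)} + B \cos{\left(t \right)}
This must equal f(x, t) identically; expanded, f = 3 t^{2} x^{2} + 3 t^{2} + 6 t \cos{\left(t \right)} - 2 x^{2} \cos{\left(t \right)} + 2 \sin{\left(t \right)} \cos{\left(t \right)} - 2 \cos{\left(t \right)}.
Matching coefficients of the independent functions:
  [t^{2}, t^{2} x^{2}]:  3 A = 3
  [t \cos{\left(t \right)}]:  6 A = 6
  [x^{2} \cos{\left(t \right)}, \cos{\left(t \right)}]:  B = -2
  [\sin{\left(t \right)} \cos{\left(t \right)}]:  - B = 2
Solving: A = 1, B = -2.
Check against the point condition:
  u(0, 1) = 1 - 2 \sin{\left(1 \right)}  ⟹  A + B \sin{\left(1 \right)} = 1 - 2 \sin{\left(1 \right)}  ✓
Hence u(x, t) = t^{3} - 2 \sin{\left(t \right)}.

Answer: u(x, t) = t^{3} - 2 \sin{\left(t \right)}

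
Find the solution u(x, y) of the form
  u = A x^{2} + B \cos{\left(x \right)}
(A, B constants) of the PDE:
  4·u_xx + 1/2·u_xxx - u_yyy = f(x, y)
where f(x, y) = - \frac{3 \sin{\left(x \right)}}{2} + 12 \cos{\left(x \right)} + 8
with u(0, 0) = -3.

Substitute the ansatz u = A x^{2} + B \cos{\left(x \right)} into the left-hand side.
Derivatives of the ansatz:
  u_xx = 2 A - B \cos{\left(x \right)}
  u_xxx = B \sin{\left(x \right)}
  u_yyy = 0
Term by term:
  4·u_xx = 8 A - 4 B \cos{\left(x \right)}
  1/2·u_xxx = \frac{B \sin{\left(x \right)}}{2}
  -u_yyy = 0
So the left-hand side equals
  8 A + \frac{B \sin{\left(x \right)}}{2} - 4 B \cos{\left(x \right)}
This must equal f(x, y) = - \frac{3 \sin{\left(x \right)}}{2} + 12 \cos{\left(x \right)} + 8 identically.
Matching coefficients of the independent functions:
  [constant term]:  8 A = 8
  [\sin{\left(x \right)}]:  \frac{B}{2} = - \frac{3}{2}
  [\cos{\left(x \right)}]:  - 4 B = 12
Solving: A = 1, B = -3.
Check against the point condition:
  u(0, 0) = -3  ⟹  B = -3  ✓
Hence u(x, y) = x^{2} - 3 \cos{\left(x \right)}.

Answer: u(x, y) = x^{2} - 3 \cos{\left(x \right)}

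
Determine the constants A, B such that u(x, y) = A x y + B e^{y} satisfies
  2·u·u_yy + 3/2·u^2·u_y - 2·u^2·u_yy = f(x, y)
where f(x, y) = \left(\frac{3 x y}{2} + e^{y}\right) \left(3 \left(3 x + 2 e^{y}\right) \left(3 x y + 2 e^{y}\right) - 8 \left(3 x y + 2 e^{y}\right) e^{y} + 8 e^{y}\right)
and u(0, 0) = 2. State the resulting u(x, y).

Answer: u(x, y) = 3 x y + 2 e^{y}

Derivation:
Substitute the ansatz u = A x y + B e^{y} into the left-hand side.
Derivatives of the ansatz:
  u_yy = B e^{y}
  u_y = A x + B e^{y}
Term by term:
  2·u·u_yy = 2 A B x y e^{y} + 2 B^{2} e^{2 y}
  3/2·u^2·u_y = \frac{3 A^{3} x^{3} y^{2}}{2} + \frac{3 A^{2} B x^{2} y^{2} e^{y}}{2} + 3 A^{2} B x^{2} y e^{y} + 3 A B^{2} x y e^{2 y} + \frac{3 A B^{2} x e^{2 y}}{2} + \frac{3 B^{3} e^{3 y}}{2}
  -2·u^2·u_yy = - 2 A^{2} B x^{2} y^{2} e^{y} - 4 A B^{2} x y e^{2 y} - 2 B^{3} e^{3 y}
So the left-hand side equals
  \frac{3 A^{3} x^{3} y^{2}}{2} - \frac{A^{2} B x^{2} y^{2} e^{y}}{2} + 3 A^{2} B x^{2} y e^{y} - A B^{2} x y e^{2 y} + \frac{3 A B^{2} x e^{2 y}}{2} + 2 A B x y e^{y} - \frac{B^{3} e^{3 y}}{2} + 2 B^{2} e^{2 y}
This must equal f(x, y) identically; expanded, f = \frac{81 x^{3} y^{2}}{2} - 9 x^{2} y^{2} e^{y} + 54 x^{2} y e^{y} - 12 x y e^{2 y} + 12 x y e^{y} + 18 x e^{2 y} - 4 e^{3 y} + 8 e^{2 y}.
Matching coefficients of the independent functions:
  [x e^{2 y}]:  \frac{3 A B^{2}}{2} = 18
  [x^{3} y^{2}]:  \frac{3 A^{3}}{2} = \frac{81}{2}
  [x y e^{y}]:  2 A B = 12
  [x y e^{2 y}]:  - A B^{2} = -12
  [x^{2} y e^{y}]:  3 A^{2} B = 54
  [x^{2} y^{2} e^{y}]:  - \frac{A^{2} B}{2} = -9
  [e^{2 y}]:  2 B^{2} = 8
  [e^{3 y}]:  - \frac{B^{3}}{2} = -4
Solving: A = 3, B = 2.
Check against the point condition:
  u(0, 0) = 2  ⟹  B = 2  ✓
Hence u(x, y) = 3 x y + 2 e^{y}.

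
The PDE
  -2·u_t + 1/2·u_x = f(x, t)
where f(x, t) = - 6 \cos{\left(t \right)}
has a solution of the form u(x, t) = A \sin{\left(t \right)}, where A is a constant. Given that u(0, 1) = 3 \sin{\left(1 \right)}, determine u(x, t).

Answer: u(x, t) = 3 \sin{\left(t \right)}

Derivation:
Substitute the ansatz u = A \sin{\left(t \right)} into the left-hand side.
Derivatives of the ansatz:
  u_t = A \cos{\left(t \right)}
  u_x = 0
Term by term:
  -2·u_t = - 2 A \cos{\left(t \right)}
  1/2·u_x = 0
So the left-hand side equals
  - 2 A \cos{\left(t \right)}
This must equal f(x, t) = - 6 \cos{\left(t \right)} identically.
Matching coefficients of the independent functions:
  [\cos{\left(t \right)}]:  - 2 A = -6
Solving: A = 3.
Check against the point condition:
  u(0, 1) = 3 \sin{\left(1 \right)}  ⟹  A \sin{\left(1 \right)} = 3 \sin{\left(1 \right)}  ✓
Hence u(x, t) = 3 \sin{\left(t \right)}.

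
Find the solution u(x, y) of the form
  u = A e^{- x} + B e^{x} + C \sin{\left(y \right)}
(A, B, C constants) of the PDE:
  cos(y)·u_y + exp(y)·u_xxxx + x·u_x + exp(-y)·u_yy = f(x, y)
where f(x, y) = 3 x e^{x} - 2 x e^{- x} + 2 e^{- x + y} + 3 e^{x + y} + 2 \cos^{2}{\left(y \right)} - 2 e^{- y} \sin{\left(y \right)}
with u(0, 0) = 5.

Substitute the ansatz u = A e^{- x} + B e^{x} + C \sin{\left(y \right)} into the left-hand side.
Derivatives of the ansatz:
  u_y = C \cos{\left(y \right)}
  u_xxxx = A e^{- x} + B e^{x}
  u_x = - A e^{- x} + B e^{x}
  u_yy = - C \sin{\left(y \right)}
Term by term:
  cos(y)·u_y = C \cos^{2}{\left(y \right)}
  exp(y)·u_xxxx = A e^{- x} e^{y} + B e^{x} e^{y}
  x·u_x = - A x e^{- x} + B x e^{x}
  exp(-y)·u_yy = - C e^{- y} \sin{\left(y \right)}
So the left-hand side equals
  - A x e^{- x} + A e^{- x} e^{y} + B x e^{x} + B e^{x} e^{y} + C \cos^{2}{\left(y \right)} - C e^{- y} \sin{\left(y \right)}
This must equal f(x, y) identically; expanded, f = 3 x e^{x} - 2 x e^{- x} + 3 e^{x} e^{y} + 2 \cos^{2}{\left(y \right)} - 2 e^{- y} \sin{\left(y \right)} + 2 e^{- x} e^{y}.
Matching coefficients of the independent functions:
  [x e^{- x}]:  - A = -2
  [x e^{x}, e^{x} e^{y}]:  B = 3
  [e^{- x} e^{y}]:  A = 2
  [e^{- y} \sin{\left(y \right)}]:  - C = -2
  [\cos^{2}{\left(y \right)}]:  C = 2
Solving: A = 2, B = 3, C = 2.
Check against the point condition:
  u(0, 0) = 5  ⟹  A + B = 5  ✓
Hence u(x, y) = 3 e^{x} + 2 \sin{\left(y \right)} + 2 e^{- x}.

Answer: u(x, y) = 3 e^{x} + 2 \sin{\left(y \right)} + 2 e^{- x}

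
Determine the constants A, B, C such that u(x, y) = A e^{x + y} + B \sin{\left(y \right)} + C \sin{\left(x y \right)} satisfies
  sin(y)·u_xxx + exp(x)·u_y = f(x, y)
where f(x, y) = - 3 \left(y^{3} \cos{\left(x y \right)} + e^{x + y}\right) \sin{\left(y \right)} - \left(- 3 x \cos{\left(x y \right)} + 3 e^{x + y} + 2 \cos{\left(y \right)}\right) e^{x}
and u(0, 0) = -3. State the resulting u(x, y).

Substitute the ansatz u = A e^{x + y} + B \sin{\left(y \right)} + C \sin{\left(x y \right)} into the left-hand side.
Derivatives of the ansatz:
  u_xxx = A e^{x} e^{y} - C y^{3} \cos{\left(x y \right)}
  u_y = A e^{x} e^{y} + B \cos{\left(y \right)} + C x \cos{\left(x y \right)}
Term by term:
  sin(y)·u_xxx = A e^{x} e^{y} \sin{\left(y \right)} - C y^{3} \sin{\left(y \right)} \cos{\left(x y \right)}
  exp(x)·u_y = A e^{2 x} e^{y} + B e^{x} \cos{\left(y \right)} + C x e^{x} \cos{\left(x y \right)}
So the left-hand side equals
  A e^{2 x} e^{y} + A e^{x} e^{y} \sin{\left(y \right)} + B e^{x} \cos{\left(y \right)} + C x e^{x} \cos{\left(x y \right)} - C y^{3} \sin{\left(y \right)} \cos{\left(x y \right)}
This must equal f(x, y) identically; expanded, f = 3 x e^{x} \cos{\left(x y \right)} - 3 y^{3} \sin{\left(y \right)} \cos{\left(x y \right)} - 3 e^{2 x} e^{y} - 3 e^{x} e^{y} \sin{\left(y \right)} - 2 e^{x} \cos{\left(y \right)}.
Matching coefficients of the independent functions:
  [e^{x} \cos{\left(y \right)}]:  B = -2
  [e^{2 x} e^{y}, e^{x} e^{y} \sin{\left(y \right)}]:  A = -3
  [x e^{x} \cos{\left(x y \right)}]:  C = 3
  [y^{3} \sin{\left(y \right)} \cos{\left(x y \right)}]:  - C = -3
Solving: A = -3, B = -2, C = 3.
Check against the point condition:
  u(0, 0) = -3  ⟹  A = -3  ✓
Hence u(x, y) = - 3 e^{x + y} - 2 \sin{\left(y \right)} + 3 \sin{\left(x y \right)}.

Answer: u(x, y) = - 3 e^{x + y} - 2 \sin{\left(y \right)} + 3 \sin{\left(x y \right)}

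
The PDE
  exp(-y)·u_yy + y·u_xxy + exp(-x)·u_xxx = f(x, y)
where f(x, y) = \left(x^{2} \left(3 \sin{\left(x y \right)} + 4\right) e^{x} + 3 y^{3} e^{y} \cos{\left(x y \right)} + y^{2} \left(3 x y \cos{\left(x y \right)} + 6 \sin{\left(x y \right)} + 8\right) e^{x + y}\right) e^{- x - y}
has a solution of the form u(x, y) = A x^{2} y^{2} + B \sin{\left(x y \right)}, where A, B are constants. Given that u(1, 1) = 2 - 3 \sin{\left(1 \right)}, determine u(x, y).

Substitute the ansatz u = A x^{2} y^{2} + B \sin{\left(x y \right)} into the left-hand side.
Derivatives of the ansatz:
  u_yy = 2 A x^{2} - B x^{2} \sin{\left(x y \right)}
  u_xxy = 4 A y - B x y^{2} \cos{\left(x y \right)} - 2 B y \sin{\left(x y \right)}
  u_xxx = - B y^{3} \cos{\left(x y \right)}
Term by term:
  exp(-y)·u_yy = 2 A x^{2} e^{- y} - B x^{2} e^{- y} \sin{\left(x y \right)}
  y·u_xxy = 4 A y^{2} - B x y^{3} \cos{\left(x y \right)} - 2 B y^{2} \sin{\left(x y \right)}
  exp(-x)·u_xxx = - B y^{3} e^{- x} \cos{\left(x y \right)}
So the left-hand side equals
  2 A x^{2} e^{- y} + 4 A y^{2} - B x^{2} e^{- y} \sin{\left(x y \right)} - B x y^{3} \cos{\left(x y \right)} - B y^{3} e^{- x} \cos{\left(x y \right)} - 2 B y^{2} \sin{\left(x y \right)}
This must equal f(x, y) identically; expanded, f = 3 x^{2} e^{- y} \sin{\left(x y \right)} + 4 x^{2} e^{- y} + 3 x y^{3} \cos{\left(x y \right)} + 3 y^{3} e^{- x} \cos{\left(x y \right)} + 6 y^{2} \sin{\left(x y \right)} + 8 y^{2}.
Matching coefficients of the independent functions:
  [y^{2}]:  4 A = 8
  [x^{2} e^{- y}]:  2 A = 4
  [y^{2} \sin{\left(x y \right)}]:  - 2 B = 6
  [x y^{3} \cos{\left(x y \right)}, x^{2} e^{- y} \sin{\left(x y \right)}, y^{3} e^{- x} \cos{\left(x y \right)}]:  - B = 3
Solving: A = 2, B = -3.
Check against the point condition:
  u(1, 1) = 2 - 3 \sin{\left(1 \right)}  ⟹  A + B \sin{\left(1 \right)} = 2 - 3 \sin{\left(1 \right)}  ✓
Hence u(x, y) = 2 x^{2} y^{2} - 3 \sin{\left(x y \right)}.

Answer: u(x, y) = 2 x^{2} y^{2} - 3 \sin{\left(x y \right)}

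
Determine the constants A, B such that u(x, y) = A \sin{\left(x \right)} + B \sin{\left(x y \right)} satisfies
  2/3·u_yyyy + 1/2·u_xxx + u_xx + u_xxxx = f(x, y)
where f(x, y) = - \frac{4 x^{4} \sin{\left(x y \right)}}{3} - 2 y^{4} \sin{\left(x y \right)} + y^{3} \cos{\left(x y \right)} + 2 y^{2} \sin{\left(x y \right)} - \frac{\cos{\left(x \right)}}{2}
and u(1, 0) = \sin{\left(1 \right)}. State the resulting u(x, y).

Substitute the ansatz u = A \sin{\left(x \right)} + B \sin{\left(x y \right)} into the left-hand side.
Derivatives of the ansatz:
  u_yyyy = B x^{4} \sin{\left(x y \right)}
  u_xxx = - A \cos{\left(x \right)} - B y^{3} \cos{\left(x y \right)}
  u_xx = - A \sin{\left(x \right)} - B y^{2} \sin{\left(x y \right)}
  u_xxxx = A \sin{\left(x \right)} + B y^{4} \sin{\left(x y \right)}
Term by term:
  2/3·u_yyyy = \frac{2 B x^{4} \sin{\left(x y \right)}}{3}
  1/2·u_xxx = - \frac{A \cos{\left(x \right)}}{2} - \frac{B y^{3} \cos{\left(x y \right)}}{2}
  u_xx = - A \sin{\left(x \right)} - B y^{2} \sin{\left(x y \right)}
  u_xxxx = A \sin{\left(x \right)} + B y^{4} \sin{\left(x y \right)}
So the left-hand side equals
  - \frac{A \cos{\left(x \right)}}{2} + \frac{2 B x^{4} \sin{\left(x y \right)}}{3} + B y^{4} \sin{\left(x y \right)} - \frac{B y^{3} \cos{\left(x y \right)}}{2} - B y^{2} \sin{\left(x y \right)}
This must equal f(x, y) = - \frac{4 x^{4} \sin{\left(x y \right)}}{3} - 2 y^{4} \sin{\left(x y \right)} + y^{3} \cos{\left(x y \right)} + 2 y^{2} \sin{\left(x y \right)} - \frac{\cos{\left(x \right)}}{2} identically.
Matching coefficients of the independent functions:
  [x^{4} \sin{\left(x y \right)}]:  \frac{2 B}{3} = - \frac{4}{3}
  [y^{2} \sin{\left(x y \right)}]:  - B = 2
  [y^{3} \cos{\left(x y \right)}]:  - \frac{B}{2} = 1
  [y^{4} \sin{\left(x y \right)}]:  B = -2
  [\cos{\left(x \right)}]:  - \frac{A}{2} = - \frac{1}{2}
Solving: A = 1, B = -2.
Check against the point condition:
  u(1, 0) = \sin{\left(1 \right)}  ⟹  A \sin{\left(1 \right)} = \sin{\left(1 \right)}  ✓
Hence u(x, y) = \sin{\left(x \right)} - 2 \sin{\left(x y \right)}.

Answer: u(x, y) = \sin{\left(x \right)} - 2 \sin{\left(x y \right)}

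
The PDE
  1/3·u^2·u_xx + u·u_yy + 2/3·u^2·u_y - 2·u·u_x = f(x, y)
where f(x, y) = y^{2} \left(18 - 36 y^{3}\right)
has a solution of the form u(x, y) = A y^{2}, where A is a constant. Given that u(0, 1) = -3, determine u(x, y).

Answer: u(x, y) = - 3 y^{2}

Derivation:
Substitute the ansatz u = A y^{2} into the left-hand side.
Derivatives of the ansatz:
  u_xx = 0
  u_yy = 2 A
  u_y = 2 A y
  u_x = 0
Term by term:
  1/3·u^2·u_xx = 0
  u·u_yy = 2 A^{2} y^{2}
  2/3·u^2·u_y = \frac{4 A^{3} y^{5}}{3}
  -2·u·u_x = 0
So the left-hand side equals
  \frac{4 A^{3} y^{5}}{3} + 2 A^{2} y^{2}
This must equal f(x, y) identically; expanded, f = - 36 y^{5} + 18 y^{2}.
Matching coefficients of the independent functions:
  [y^{2}]:  2 A^{2} = 18
  [y^{5}]:  \frac{4 A^{3}}{3} = -36
Solving: A = -3.
Check against the point condition:
  u(0, 1) = -3  ⟹  A = -3  ✓
Hence u(x, y) = - 3 y^{2}.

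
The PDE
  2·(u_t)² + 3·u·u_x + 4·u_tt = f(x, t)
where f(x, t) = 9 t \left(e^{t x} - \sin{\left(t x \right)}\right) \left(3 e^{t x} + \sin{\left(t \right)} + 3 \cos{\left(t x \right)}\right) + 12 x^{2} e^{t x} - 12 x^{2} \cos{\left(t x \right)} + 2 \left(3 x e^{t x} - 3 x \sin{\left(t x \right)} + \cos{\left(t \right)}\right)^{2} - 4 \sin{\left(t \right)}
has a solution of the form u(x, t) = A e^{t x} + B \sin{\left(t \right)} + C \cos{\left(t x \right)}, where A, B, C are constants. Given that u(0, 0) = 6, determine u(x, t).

Substitute the ansatz u = A e^{t x} + B \sin{\left(t \right)} + C \cos{\left(t x \right)} into the left-hand side.
Derivatives of the ansatz:
  u_t = A x e^{t x} + B \cos{\left(t \right)} - C x \sin{\left(t x \right)}
  u_x = A t e^{t x} - C t \sin{\left(t x \right)}
  u_tt = A x^{2} e^{t x} - B \sin{\left(t \right)} - C x^{2} \cos{\left(t x \right)}
Term by term:
  2·(u_t)² = 2 A^{2} x^{2} e^{2 t x} + 4 A B x e^{t x} \cos{\left(t \right)} - 4 A C x^{2} e^{t x} \sin{\left(t x \right)} + 2 B^{2} \cos^{2}{\left(t \right)} - 4 B C x \sin{\left(t x \right)} \cos{\left(t \right)} + 2 C^{2} x^{2} \sin^{2}{\left(t x \right)}
  3·u·u_x = 3 A^{2} t e^{2 t x} + 3 A B t e^{t x} \sin{\left(t \right)} - 3 A C t e^{t x} \sin{\left(t x \right)} + 3 A C t e^{t x} \cos{\left(t x \right)} - 3 B C t \sin{\left(t \right)} \sin{\left(t x \right)} - 3 C^{2} t \sin{\left(t x \right)} \cos{\left(t x \right)}
  4·u_tt = 4 A x^{2} e^{t x} - 4 B \sin{\left(t \right)} - 4 C x^{2} \cos{\left(t x \right)}
So the left-hand side equals
  3 A^{2} t e^{2 t x} + 2 A^{2} x^{2} e^{2 t x} + 3 A B t e^{t x} \sin{\left(t \right)} + 4 A B x e^{t x} \cos{\left(t \right)} - 3 A C t e^{t x} \sin{\left(t x \right)} + 3 A C t e^{t x} \cos{\left(t x \right)} - 4 A C x^{2} e^{t x} \sin{\left(t x \right)} + 4 A x^{2} e^{t x} + 2 B^{2} \cos^{2}{\left(t \right)} - 3 B C t \sin{\left(t \right)} \sin{\left(t x \right)} - 4 B C x \sin{\left(t x \right)} \cos{\left(t \right)} - 4 B \sin{\left(t \right)} - 3 C^{2} t \sin{\left(t x \right)} \cos{\left(t x \right)} + 2 C^{2} x^{2} \sin^{2}{\left(t x \right)} - 4 C x^{2} \cos{\left(t x \right)}
This must equal f(x, t) identically; expanded, f = 27 t e^{2 t x} + 9 t e^{t x} \sin{\left(t \right)} - 27 t e^{t x} \sin{\left(t x \right)} + 27 t e^{t x} \cos{\left(t x \right)} - 9 t \sin{\left(t \right)} \sin{\left(t x \right)} - 27 t \sin{\left(t x \right)} \cos{\left(t x \right)} + 18 x^{2} e^{2 t x} - 36 x^{2} e^{t x} \sin{\left(t x \right)} + 12 x^{2} e^{t x} + 18 x^{2} \sin^{2}{\left(t x \right)} - 12 x^{2} \cos{\left(t x \right)} + 12 x e^{t x} \cos{\left(t \right)} - 12 x \sin{\left(t x \right)} \cos{\left(t \right)} - 4 \sin{\left(t \right)} + 2 \cos^{2}{\left(t \right)}.
Matching coefficients of the independent functions:
(each divided by its leading coefficient; functions giving the same equation are listed together)
  [t e^{2 t x}, x^{2} e^{2 t x}]:  A^{2} - 9 = 0
  [x^{2} e^{t x}]:  A - 3 = 0
  [x^{2} \sin^{2}{\left(t x \right)}, t \sin{\left(t x \right)} \cos{\left(t x \right)}]:  C^{2} - 9 = 0
  [x^{2} \cos{\left(t x \right)}]:  C - 3 = 0
  [t e^{t x} \sin{\left(t \right)}, x e^{t x} \cos{\left(t \right)}]:  A B - 3 = 0
  [t e^{t x} \sin{\left(t x \right)}, t e^{t x} \cos{\left(t x \right)}, x^{2} e^{t x} \sin{\left(t x \right)}]:  A C - 9 = 0
  [t \sin{\left(t \right)} \sin{\left(t x \right)}, x \sin{\left(t x \right)} \cos{\left(t \right)}]:  B C - 3 = 0
  [\sin{\left(t \right)}]:  B - 1 = 0
  [\cos^{2}{\left(t \right)}]:  B^{2} - 1 = 0
Solving: A = 3, B = 1, C = 3.
Check against the point condition:
  u(0, 0) = 6  ⟹  A + C = 6  ✓
Hence u(x, t) = 3 e^{t x} + \sin{\left(t \right)} + 3 \cos{\left(t x \right)}.

Answer: u(x, t) = 3 e^{t x} + \sin{\left(t \right)} + 3 \cos{\left(t x \right)}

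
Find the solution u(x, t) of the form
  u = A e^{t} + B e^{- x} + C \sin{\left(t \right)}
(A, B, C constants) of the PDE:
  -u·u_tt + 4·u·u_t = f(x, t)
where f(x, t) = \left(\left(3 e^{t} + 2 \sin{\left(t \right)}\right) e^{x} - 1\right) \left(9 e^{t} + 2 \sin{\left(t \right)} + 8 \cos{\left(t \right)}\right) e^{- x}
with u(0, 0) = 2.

Substitute the ansatz u = A e^{t} + B e^{- x} + C \sin{\left(t \right)} into the left-hand side.
Derivatives of the ansatz:
  u_tt = A e^{t} - C \sin{\left(t \right)}
  u_t = A e^{t} + C \cos{\left(t \right)}
Term by term:
  -u·u_tt = - A^{2} e^{2 t} - A B e^{t} e^{- x} + B C e^{- x} \sin{\left(t \right)} + C^{2} \sin^{2}{\left(t \right)}
  4·u·u_t = 4 A^{2} e^{2 t} + 4 A B e^{t} e^{- x} + 4 A C e^{t} \sin{\left(t \right)} + 4 A C e^{t} \cos{\left(t \right)} + 4 B C e^{- x} \cos{\left(t \right)} + 4 C^{2} \sin{\left(t \right)} \cos{\left(t \right)}
So the left-hand side equals
  3 A^{2} e^{2 t} + 3 A B e^{t} e^{- x} + 4 A C e^{t} \sin{\left(t \right)} + 4 A C e^{t} \cos{\left(t \right)} + B C e^{- x} \sin{\left(t \right)} + 4 B C e^{- x} \cos{\left(t \right)} + C^{2} \sin^{2}{\left(t \right)} + 4 C^{2} \sin{\left(t \right)} \cos{\left(t \right)}
This must equal f(x, t) identically; expanded, f = 27 e^{2 t} + 24 e^{t} \sin{\left(t \right)} + 24 e^{t} \cos{\left(t \right)} - 9 e^{t} e^{- x} + 4 \sin^{2}{\left(t \right)} + 16 \sin{\left(t \right)} \cos{\left(t \right)} - 2 e^{- x} \sin{\left(t \right)} - 8 e^{- x} \cos{\left(t \right)}.
Matching coefficients of the independent functions:
  [e^{t} e^{- x}]:  3 A B = -9
  [e^{t} \sin{\left(t \right)}, e^{t} \cos{\left(t \right)}]:  4 A C = 24
  [e^{- x} \sin{\left(t \right)}]:  B C = -2
  [e^{- x} \cos{\left(t \right)}]:  4 B C = -8
  [\sin{\left(t \right)} \cos{\left(t \right)}]:  4 C^{2} = 16
  [e^{2 t}]:  3 A^{2} = 27
  [\sin^{2}{\left(t \right)}]:  C^{2} = 4
These equations allow (A, B, C) = (-3, 1, -2) or (3, -1, 2).
Impose the point condition(s):
  u(0, 0) = 2  ⟹  A + B = 2
Only A = 3, B = -1, C = 2 satisfies everything.
Hence u(x, t) = 3 e^{t} + 2 \sin{\left(t \right)} - e^{- x}.

Answer: u(x, t) = 3 e^{t} + 2 \sin{\left(t \right)} - e^{- x}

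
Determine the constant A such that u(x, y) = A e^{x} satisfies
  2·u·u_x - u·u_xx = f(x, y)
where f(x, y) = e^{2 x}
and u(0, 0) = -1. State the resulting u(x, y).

Substitute the ansatz u = A e^{x} into the left-hand side.
Derivatives of the ansatz:
  u_x = A e^{x}
  u_xx = A e^{x}
Term by term:
  2·u·u_x = 2 A^{2} e^{2 x}
  -u·u_xx = - A^{2} e^{2 x}
So the left-hand side equals
  A^{2} e^{2 x}
This must equal f(x, y) = e^{2 x} identically.
Matching coefficients of the independent functions:
  [e^{2 x}]:  A^{2} = 1
These equations allow (A) = (-1) or (1).
Impose the point condition(s):
  u(0, 0) = -1  ⟹  A = -1
Only A = -1 satisfies everything.
Hence u(x, y) = - e^{x}.

Answer: u(x, y) = - e^{x}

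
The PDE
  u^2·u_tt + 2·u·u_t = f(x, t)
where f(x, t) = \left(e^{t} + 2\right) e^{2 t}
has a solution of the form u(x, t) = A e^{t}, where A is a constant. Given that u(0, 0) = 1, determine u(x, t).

Substitute the ansatz u = A e^{t} into the left-hand side.
Derivatives of the ansatz:
  u_tt = A e^{t}
  u_t = A e^{t}
Term by term:
  u^2·u_tt = A^{3} e^{3 t}
  2·u·u_t = 2 A^{2} e^{2 t}
So the left-hand side equals
  A^{3} e^{3 t} + 2 A^{2} e^{2 t}
This must equal f(x, t) = \left(e^{t} + 2\right) e^{2 t} identically.
Matching coefficients of the independent functions:
  [e^{2 t}]:  2 A^{2} = 2
  [e^{3 t}]:  A^{3} = 1
Solving: A = 1.
Check against the point condition:
  u(0, 0) = 1  ⟹  A = 1  ✓
Hence u(x, t) = e^{t}.

Answer: u(x, t) = e^{t}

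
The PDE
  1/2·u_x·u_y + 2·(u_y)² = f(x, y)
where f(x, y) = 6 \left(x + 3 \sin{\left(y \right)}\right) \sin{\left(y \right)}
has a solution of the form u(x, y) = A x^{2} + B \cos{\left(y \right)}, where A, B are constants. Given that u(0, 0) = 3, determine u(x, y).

Substitute the ansatz u = A x^{2} + B \cos{\left(y \right)} into the left-hand side.
Derivatives of the ansatz:
  u_x = 2 A x
  u_y = - B \sin{\left(y \right)}
Term by term:
  1/2·u_x·u_y = - A B x \sin{\left(y \right)}
  2·(u_y)² = 2 B^{2} \sin^{2}{\left(y \right)}
So the left-hand side equals
  - A B x \sin{\left(y \right)} + 2 B^{2} \sin^{2}{\left(y \right)}
This must equal f(x, y) identically; expanded, f = 6 x \sin{\left(y \right)} + 18 \sin^{2}{\left(y \right)}.
Matching coefficients of the independent functions:
  [x \sin{\left(y \right)}]:  - A B = 6
  [\sin^{2}{\left(y \right)}]:  2 B^{2} = 18
These equations allow (A, B) = (-2, 3) or (2, -3).
Impose the point condition(s):
  u(0, 0) = 3  ⟹  B = 3
Only A = -2, B = 3 satisfies everything.
Hence u(x, y) = - 2 x^{2} + 3 \cos{\left(y \right)}.

Answer: u(x, y) = - 2 x^{2} + 3 \cos{\left(y \right)}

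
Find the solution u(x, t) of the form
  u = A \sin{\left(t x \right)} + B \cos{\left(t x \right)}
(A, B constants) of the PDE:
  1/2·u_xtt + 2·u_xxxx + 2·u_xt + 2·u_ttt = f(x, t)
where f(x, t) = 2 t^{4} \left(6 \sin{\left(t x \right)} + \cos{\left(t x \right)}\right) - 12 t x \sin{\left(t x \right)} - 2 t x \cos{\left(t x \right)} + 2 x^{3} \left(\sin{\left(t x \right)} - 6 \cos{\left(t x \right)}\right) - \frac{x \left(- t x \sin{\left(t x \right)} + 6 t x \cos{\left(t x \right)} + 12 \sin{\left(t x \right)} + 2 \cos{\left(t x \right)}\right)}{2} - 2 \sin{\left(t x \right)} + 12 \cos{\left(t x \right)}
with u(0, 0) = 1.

Answer: u(x, t) = 6 \sin{\left(t x \right)} + \cos{\left(t x \right)}

Derivation:
Substitute the ansatz u = A \sin{\left(t x \right)} + B \cos{\left(t x \right)} into the left-hand side.
Derivatives of the ansatz:
  u_xtt = - A t x^{2} \cos{\left(t x \right)} - 2 A x \sin{\left(t x \right)} + B t x^{2} \sin{\left(t x \right)} - 2 B x \cos{\left(t x \right)}
  u_xxxx = A t^{4} \sin{\left(t x \right)} + B t^{4} \cos{\left(t x \right)}
  u_xt = - A t x \sin{\left(t x \right)} + A \cos{\left(t x \right)} - B t x \cos{\left(t x \right)} - B \sin{\left(t x \right)}
  u_ttt = - A x^{3} \cos{\left(t x \right)} + B x^{3} \sin{\left(t x \right)}
Term by term:
  1/2·u_xtt = - \frac{A t x^{2} \cos{\left(t x \right)}}{2} - A x \sin{\left(t x \right)} + \frac{B t x^{2} \sin{\left(t x \right)}}{2} - B x \cos{\left(t x \right)}
  2·u_xxxx = 2 A t^{4} \sin{\left(t x \right)} + 2 B t^{4} \cos{\left(t x \right)}
  2·u_xt = - 2 A t x \sin{\left(t x \right)} + 2 A \cos{\left(t x \right)} - 2 B t x \cos{\left(t x \right)} - 2 B \sin{\left(t x \right)}
  2·u_ttt = - 2 A x^{3} \cos{\left(t x \right)} + 2 B x^{3} \sin{\left(t x \right)}
So the left-hand side equals
  2 A t^{4} \sin{\left(t x \right)} - \frac{A t x^{2} \cos{\left(t x \right)}}{2} - 2 A t x \sin{\left(t x \right)} - 2 A x^{3} \cos{\left(t x \right)} - A x \sin{\left(t x \right)} + 2 A \cos{\left(t x \right)} + 2 B t^{4} \cos{\left(t x \right)} + \frac{B t x^{2} \sin{\left(t x \right)}}{2} - 2 B t x \cos{\left(t x \right)} + 2 B x^{3} \sin{\left(t x \right)} - B x \cos{\left(t x \right)} - 2 B \sin{\left(t x \right)}
This must equal f(x, t) identically; expanded, f = 12 t^{4} \sin{\left(t x \right)} + 2 t^{4} \cos{\left(t x \right)} + \frac{t x^{2} \sin{\left(t x \right)}}{2} - 3 t x^{2} \cos{\left(t x \right)} - 12 t x \sin{\left(t x \right)} - 2 t x \cos{\left(t x \right)} + 2 x^{3} \sin{\left(t x \right)} - 12 x^{3} \cos{\left(t x \right)} - 6 x \sin{\left(t x \right)} - x \cos{\left(t x \right)} - 2 \sin{\left(t x \right)} + 12 \cos{\left(t x \right)}.
Matching coefficients of the independent functions:
  [t^{4} \sin{\left(t x \right)}, \cos{\left(t x \right)}]:  2 A = 12
  [t^{4} \cos{\left(t x \right)}, x^{3} \sin{\left(t x \right)}]:  2 B = 2
  [x \sin{\left(t x \right)}]:  - A = -6
  [x \cos{\left(t x \right)}]:  - B = -1
  [x^{3} \cos{\left(t x \right)}, t x \sin{\left(t x \right)}]:  - 2 A = -12
  [t x \cos{\left(t x \right)}, \sin{\left(t x \right)}]:  - 2 B = -2
  [t x^{2} \sin{\left(t x \right)}]:  \frac{B}{2} = \frac{1}{2}
  [t x^{2} \cos{\left(t x \right)}]:  - \frac{A}{2} = -3
Solving: A = 6, B = 1.
Check against the point condition:
  u(0, 0) = 1  ⟹  B = 1  ✓
Hence u(x, t) = 6 \sin{\left(t x \right)} + \cos{\left(t x \right)}.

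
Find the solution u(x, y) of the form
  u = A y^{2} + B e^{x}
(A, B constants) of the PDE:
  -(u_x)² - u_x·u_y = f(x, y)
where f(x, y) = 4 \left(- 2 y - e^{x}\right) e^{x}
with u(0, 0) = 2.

Substitute the ansatz u = A y^{2} + B e^{x} into the left-hand side.
Derivatives of the ansatz:
  u_x = B e^{x}
  u_y = 2 A y
Term by term:
  -(u_x)² = - B^{2} e^{2 x}
  -u_x·u_y = - 2 A B y e^{x}
So the left-hand side equals
  - 2 A B y e^{x} - B^{2} e^{2 x}
This must equal f(x, y) = 4 \left(- 2 y - e^{x}\right) e^{x} identically.
Matching coefficients of the independent functions:
  [y e^{x}]:  - 2 A B = -8
  [e^{2 x}]:  - B^{2} = -4
These equations allow (A, B) = (-2, -2) or (2, 2).
Impose the point condition(s):
  u(0, 0) = 2  ⟹  B = 2
Only A = 2, B = 2 satisfies everything.
Hence u(x, y) = 2 y^{2} + 2 e^{x}.

Answer: u(x, y) = 2 y^{2} + 2 e^{x}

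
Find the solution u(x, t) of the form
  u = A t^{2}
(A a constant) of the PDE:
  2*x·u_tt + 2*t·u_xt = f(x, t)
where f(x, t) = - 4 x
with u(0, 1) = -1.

Substitute the ansatz u = A t^{2} into the left-hand side.
Derivatives of the ansatz:
  u_tt = 2 A
  u_xt = 0
Term by term:
  2*x·u_tt = 4 A x
  2*t·u_xt = 0
So the left-hand side equals
  4 A x
This must equal f(x, t) = - 4 x identically.
Matching coefficients of the independent functions:
  [x]:  4 A = -4
Solving: A = -1.
Check against the point condition:
  u(0, 1) = -1  ⟹  A = -1  ✓
Hence u(x, t) = - t^{2}.

Answer: u(x, t) = - t^{2}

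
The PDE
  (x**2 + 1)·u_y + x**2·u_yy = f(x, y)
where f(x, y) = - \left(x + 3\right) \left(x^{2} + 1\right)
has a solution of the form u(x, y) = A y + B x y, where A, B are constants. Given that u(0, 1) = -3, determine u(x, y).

Substitute the ansatz u = A y + B x y into the left-hand side.
Derivatives of the ansatz:
  u_y = A + B x
  u_yy = 0
Term by term:
  (x**2 + 1)·u_y = A x^{2} + A + B x^{3} + B x
  x**2·u_yy = 0
So the left-hand side equals
  A x^{2} + A + B x^{3} + B x
This must equal f(x, y) identically; expanded, f = - x^{3} - 3 x^{2} - x - 3.
Matching coefficients of the independent functions:
  [constant term, x^{2}]:  A = -3
  [x, x^{3}]:  B = -1
Solving: A = -3, B = -1.
Check against the point condition:
  u(0, 1) = -3  ⟹  A = -3  ✓
Hence u(x, y) = - x y - 3 y.

Answer: u(x, y) = - x y - 3 y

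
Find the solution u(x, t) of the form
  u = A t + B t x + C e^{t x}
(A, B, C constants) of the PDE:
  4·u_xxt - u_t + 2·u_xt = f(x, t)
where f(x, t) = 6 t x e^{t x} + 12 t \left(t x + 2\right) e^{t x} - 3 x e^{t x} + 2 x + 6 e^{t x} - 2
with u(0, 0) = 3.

Substitute the ansatz u = A t + B t x + C e^{t x} into the left-hand side.
Derivatives of the ansatz:
  u_xxt = C t^{2} x e^{t x} + 2 C t e^{t x}
  u_t = A + B x + C x e^{t x}
  u_xt = B + C t x e^{t x} + C e^{t x}
Term by term:
  4·u_xxt = 4 C t^{2} x e^{t x} + 8 C t e^{t x}
  -u_t = - A - B x - C x e^{t x}
  2·u_xt = 2 B + 2 C t x e^{t x} + 2 C e^{t x}
So the left-hand side equals
  - A - B x + 2 B + 4 C t^{2} x e^{t x} + 2 C t x e^{t x} + 8 C t e^{t x} - C x e^{t x} + 2 C e^{t x}
This must equal f(x, t) identically; expanded, f = 12 t^{2} x e^{t x} + 6 t x e^{t x} + 24 t e^{t x} - 3 x e^{t x} + 2 x + 6 e^{t x} - 2.
Matching coefficients of the independent functions:
  [constant term]:  - A + 2 B = -2
  [x]:  - B = 2
  [t e^{t x}]:  8 C = 24
  [x e^{t x}]:  - C = -3
  [t x e^{t x}, e^{t x}]:  2 C = 6
  [t^{2} x e^{t x}]:  4 C = 12
Solving: A = -2, B = -2, C = 3.
Check against the point condition:
  u(0, 0) = 3  ⟹  C = 3  ✓
Hence u(x, t) = - 2 t x - 2 t + 3 e^{t x}.

Answer: u(x, t) = - 2 t x - 2 t + 3 e^{t x}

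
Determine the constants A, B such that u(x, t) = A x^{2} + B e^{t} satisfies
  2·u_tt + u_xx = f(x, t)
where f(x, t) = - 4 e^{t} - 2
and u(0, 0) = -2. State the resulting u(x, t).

Substitute the ansatz u = A x^{2} + B e^{t} into the left-hand side.
Derivatives of the ansatz:
  u_tt = B e^{t}
  u_xx = 2 A
Term by term:
  2·u_tt = 2 B e^{t}
  u_xx = 2 A
So the left-hand side equals
  2 A + 2 B e^{t}
This must equal f(x, t) = - 4 e^{t} - 2 identically.
Matching coefficients of the independent functions:
  [constant term]:  2 A = -2
  [e^{t}]:  2 B = -4
Solving: A = -1, B = -2.
Check against the point condition:
  u(0, 0) = -2  ⟹  B = -2  ✓
Hence u(x, t) = - x^{2} - 2 e^{t}.

Answer: u(x, t) = - x^{2} - 2 e^{t}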